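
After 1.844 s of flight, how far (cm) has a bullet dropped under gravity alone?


drop = 0.5*g*t^2 = 0.5*9.81*1.844^2 = 16.6786 m ≈ 1668 cm

1668 cm


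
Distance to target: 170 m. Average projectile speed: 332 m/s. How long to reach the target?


t = d/v = 170/332 = 0.512 s

0.512 s


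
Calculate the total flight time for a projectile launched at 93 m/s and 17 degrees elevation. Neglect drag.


T = 2*v0*sin(theta)/g = 2*93*sin(17°)/9.81 = 5.543 s

5.543 s


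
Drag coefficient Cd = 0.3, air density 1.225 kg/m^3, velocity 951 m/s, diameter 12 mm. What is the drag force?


A = pi*(d/2)^2 = pi*(12/2000)^2 = 1.13097e-04 m^2
Fd = 0.5*Cd*rho*A*v^2 = 0.5*0.3*1.225*1.13097e-04*951^2 = 18.79 N

18.79 N


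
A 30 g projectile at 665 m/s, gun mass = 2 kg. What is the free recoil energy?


v_r = m_p*v_p/m_gun = 0.03*665/2 = 9.975 m/s, E_r = 0.5*m_gun*v_r^2 = 0.5*2*9.975^2 = 99.5 J

99.5 J


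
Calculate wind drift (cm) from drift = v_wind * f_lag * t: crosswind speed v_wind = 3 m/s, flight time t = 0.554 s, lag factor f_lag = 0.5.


drift = v_wind * lag * t = 3 * 0.5 * 0.554 = 0.831 m ≈ 83.1 cm

83.1 cm


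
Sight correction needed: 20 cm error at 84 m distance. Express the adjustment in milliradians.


1 mrad subtends 1 cm per 10 m of range, so adj = error_cm / (dist_m / 10) = 20 / (84/10) = 2.381 mrad

2.381 mrad


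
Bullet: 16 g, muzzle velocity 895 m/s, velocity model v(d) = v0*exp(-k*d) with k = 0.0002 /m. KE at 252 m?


v = v0*exp(-k*d) = 895*exp(-0.0002*252) = 851.01 m/s
E = 0.5*m*v^2 = 0.5*0.016*851.01^2 = 5794 J

5794 J


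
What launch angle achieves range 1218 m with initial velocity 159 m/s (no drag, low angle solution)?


sin(2*theta) = R*g/v0^2 = 1218*9.81/159^2 = 0.472631, theta = arcsin(0.472631)/2 = 14.1°

14.1 degrees


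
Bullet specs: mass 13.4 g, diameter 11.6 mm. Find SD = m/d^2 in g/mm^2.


SD = m/d^2 = 13.4/11.6^2 = 0.09958 g/mm^2

0.09958 g/mm^2


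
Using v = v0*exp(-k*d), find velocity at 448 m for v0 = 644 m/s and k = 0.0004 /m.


v = v0*exp(-k*d) = 644*exp(-0.0004*448) = 538.3 m/s

538.3 m/s


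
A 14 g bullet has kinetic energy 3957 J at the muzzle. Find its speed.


v = sqrt(2*E/m) = sqrt(2*3957/0.014) = 751.9 m/s

751.9 m/s


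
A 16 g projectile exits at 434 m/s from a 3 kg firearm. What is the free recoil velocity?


v_recoil = m_p * v_p / m_gun = 0.016 * 434 / 3 = 2.315 m/s

2.315 m/s


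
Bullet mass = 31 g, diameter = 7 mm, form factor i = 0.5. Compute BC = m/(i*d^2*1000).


BC = m/(i*d^2*1000) = 31/(0.5 * 7^2 * 1000) = 0.001265

0.001265


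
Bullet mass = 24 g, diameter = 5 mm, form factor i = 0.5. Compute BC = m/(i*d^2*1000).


BC = m/(i*d^2*1000) = 24/(0.5 * 5^2 * 1000) = 0.00192

0.00192


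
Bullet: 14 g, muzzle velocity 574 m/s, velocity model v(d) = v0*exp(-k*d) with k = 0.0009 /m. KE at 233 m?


v = v0*exp(-k*d) = 574*exp(-0.0009*233) = 465.415 m/s
E = 0.5*m*v^2 = 0.5*0.014*465.415^2 = 1516 J

1516 J


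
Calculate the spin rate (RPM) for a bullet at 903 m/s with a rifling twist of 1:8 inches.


twist_m = 8*0.0254 = 0.2032 m
spin = v/twist = 903/0.2032 = 4443.898 rev/s
RPM = spin*60 = 4443.898*60 ≈ 266634 RPM

266634 RPM


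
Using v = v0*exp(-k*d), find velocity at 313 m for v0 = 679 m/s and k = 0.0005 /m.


v = v0*exp(-k*d) = 679*exp(-0.0005*313) = 580.6 m/s

580.6 m/s


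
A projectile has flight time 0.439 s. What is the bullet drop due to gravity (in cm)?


drop = 0.5*g*t^2 = 0.5*9.81*0.439^2 = 0.945297 m ≈ 94.53 cm

94.53 cm


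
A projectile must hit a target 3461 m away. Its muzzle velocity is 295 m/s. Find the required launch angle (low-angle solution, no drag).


sin(2*theta) = R*g/v0^2 = 3461*9.81/295^2 = 0.390145, theta = arcsin(0.390145)/2 = 11.48°

11.48 degrees


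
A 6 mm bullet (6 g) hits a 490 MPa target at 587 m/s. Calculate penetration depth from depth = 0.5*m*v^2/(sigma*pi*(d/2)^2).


A = pi*(d/2)^2 = pi*(6/2)^2 = 28.2743 mm^2
E = 0.5*m*v^2 = 0.5*0.006*587^2 = 1033.71 J
depth = E/(sigma*A) = 1033.71 J / (490 MPa * 28.2743 mm^2) = 1033.71/(490 * 28.2743) m = 0.0746121 m ≈ 74.61 mm

74.61 mm


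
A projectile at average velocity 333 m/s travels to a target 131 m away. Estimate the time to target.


t = d/v = 131/333 = 0.3934 s

0.3934 s


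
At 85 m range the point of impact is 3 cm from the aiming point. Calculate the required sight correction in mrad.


1 mrad subtends 1 cm per 10 m of range, so adj = error_cm / (dist_m / 10) = 3 / (85/10) = 0.3529 mrad

0.3529 mrad


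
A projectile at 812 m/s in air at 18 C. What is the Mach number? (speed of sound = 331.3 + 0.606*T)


a = 331.3 + 0.606*(18) = 342.208 m/s
M = v/a = 812/342.208 = 2.373

2.373


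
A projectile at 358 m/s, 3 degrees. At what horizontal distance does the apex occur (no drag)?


R = v0^2*sin(2*theta)/g = 358^2*sin(2*3°)/9.81 = 1365.63 m
apex_dist = R/2 = 1365.63/2 = 682.8 m

682.8 m


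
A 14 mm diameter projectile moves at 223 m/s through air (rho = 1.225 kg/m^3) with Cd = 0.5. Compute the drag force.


A = pi*(d/2)^2 = pi*(14/2000)^2 = 1.53938e-04 m^2
Fd = 0.5*Cd*rho*A*v^2 = 0.5*0.5*1.225*1.53938e-04*223^2 = 2.344 N

2.344 N


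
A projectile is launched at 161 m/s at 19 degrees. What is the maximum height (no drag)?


H = (v0*sin(theta))^2 / (2g) = (161*sin(19°))^2 / (2*9.81) = 140 m

140 m


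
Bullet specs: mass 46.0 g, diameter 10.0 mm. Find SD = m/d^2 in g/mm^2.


SD = m/d^2 = 46.0/10.0^2 = 0.46 g/mm^2

0.46 g/mm^2


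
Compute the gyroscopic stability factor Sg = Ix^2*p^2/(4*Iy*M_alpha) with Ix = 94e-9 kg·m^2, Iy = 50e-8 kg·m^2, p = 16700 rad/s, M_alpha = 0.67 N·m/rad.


Sg = Ix^2 * p^2 / (4 * Iy * M_alpha) = (94e-9)^2 * 16700^2 / (4 * 50e-8 * 0.67) = 1.839

1.839


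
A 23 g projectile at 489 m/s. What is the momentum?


p = m*v = 0.023*489 = 11.25 kg·m/s

11.25 kg·m/s


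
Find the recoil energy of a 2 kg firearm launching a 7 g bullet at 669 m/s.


v_r = m_p*v_p/m_gun = 0.007*669/2 = 2.3415 m/s, E_r = 0.5*m_gun*v_r^2 = 0.5*2*2.3415^2 = 5.483 J

5.483 J


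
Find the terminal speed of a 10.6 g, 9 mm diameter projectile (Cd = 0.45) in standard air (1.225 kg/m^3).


A = pi*(d/2)^2 = pi*(9/2000)^2 = 6.36173e-05 m^2
vt = sqrt(2mg/(Cd*rho*A)) = sqrt(2*0.0106*9.81/(0.45 * 1.225 * 6.36173e-05)) = 77.01 m/s

77.01 m/s


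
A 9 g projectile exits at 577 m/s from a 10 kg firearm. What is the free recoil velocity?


v_recoil = m_p * v_p / m_gun = 0.009 * 577 / 10 = 0.5193 m/s

0.5193 m/s


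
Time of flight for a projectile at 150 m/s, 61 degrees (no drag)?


T = 2*v0*sin(theta)/g = 2*150*sin(61°)/9.81 = 26.75 s

26.75 s


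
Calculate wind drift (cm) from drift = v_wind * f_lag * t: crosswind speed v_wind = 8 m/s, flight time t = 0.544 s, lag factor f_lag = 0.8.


drift = v_wind * lag * t = 8 * 0.8 * 0.544 = 3.4816 m ≈ 348.2 cm

348.2 cm


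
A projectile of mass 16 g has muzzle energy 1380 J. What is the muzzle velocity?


v = sqrt(2*E/m) = sqrt(2*1380/0.016) = 415.3 m/s

415.3 m/s


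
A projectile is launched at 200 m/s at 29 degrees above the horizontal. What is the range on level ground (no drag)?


R = v0^2 * sin(2*theta) / g = 200^2 * sin(2*29°) / 9.81 = 3458 m

3458 m


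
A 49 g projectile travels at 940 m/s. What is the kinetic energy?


E = 0.5*m*v^2 = 0.5*0.049*940^2 = 21648 J

21648 J


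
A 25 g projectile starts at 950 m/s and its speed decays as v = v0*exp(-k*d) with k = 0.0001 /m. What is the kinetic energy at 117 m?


v = v0*exp(-k*d) = 950*exp(-0.0001*117) = 938.95 m/s
E = 0.5*m*v^2 = 0.5*0.025*938.95^2 = 11020 J

11020 J


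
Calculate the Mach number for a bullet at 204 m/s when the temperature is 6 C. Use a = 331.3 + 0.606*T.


a = 331.3 + 0.606*(6) = 334.936 m/s
M = v/a = 204/334.936 = 0.6091

0.6091


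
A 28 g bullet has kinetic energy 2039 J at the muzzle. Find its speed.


v = sqrt(2*E/m) = sqrt(2*2039/0.028) = 381.6 m/s

381.6 m/s


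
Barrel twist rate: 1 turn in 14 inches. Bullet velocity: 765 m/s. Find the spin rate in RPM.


twist_m = 14*0.0254 = 0.3556 m
spin = v/twist = 765/0.3556 = 2151.294 rev/s
RPM = spin*60 = 2151.294*60 ≈ 129078 RPM

129078 RPM


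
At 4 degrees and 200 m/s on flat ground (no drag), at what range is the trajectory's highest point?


R = v0^2*sin(2*theta)/g = 200^2*sin(2*4°)/9.81 = 567.474 m
apex_dist = R/2 = 567.474/2 = 283.7 m

283.7 m


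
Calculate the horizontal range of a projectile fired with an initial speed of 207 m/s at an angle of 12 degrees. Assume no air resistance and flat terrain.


R = v0^2 * sin(2*theta) / g = 207^2 * sin(2*12°) / 9.81 = 1777 m

1777 m


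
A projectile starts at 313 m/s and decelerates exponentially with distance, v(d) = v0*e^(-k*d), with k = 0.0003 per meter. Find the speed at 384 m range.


v = v0*exp(-k*d) = 313*exp(-0.0003*384) = 278.9 m/s

278.9 m/s


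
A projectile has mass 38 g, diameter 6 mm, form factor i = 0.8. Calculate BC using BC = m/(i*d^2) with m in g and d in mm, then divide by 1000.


BC = m/(i*d^2*1000) = 38/(0.8 * 6^2 * 1000) = 0.001319

0.001319


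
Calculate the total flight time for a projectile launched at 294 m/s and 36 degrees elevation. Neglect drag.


T = 2*v0*sin(theta)/g = 2*294*sin(36°)/9.81 = 35.23 s

35.23 s


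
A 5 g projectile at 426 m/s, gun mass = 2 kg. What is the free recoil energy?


v_r = m_p*v_p/m_gun = 0.005*426/2 = 1.065 m/s, E_r = 0.5*m_gun*v_r^2 = 0.5*2*1.065^2 = 1.134 J

1.134 J


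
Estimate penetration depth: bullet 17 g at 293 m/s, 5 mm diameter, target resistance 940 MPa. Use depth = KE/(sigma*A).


A = pi*(d/2)^2 = pi*(5/2)^2 = 19.635 mm^2
E = 0.5*m*v^2 = 0.5*0.017*293^2 = 729.716 J
depth = E/(sigma*A) = 729.716 J / (940 MPa * 19.635 mm^2) = 729.716/(940 * 19.635) m = 0.0395363 m ≈ 39.54 mm

39.54 mm


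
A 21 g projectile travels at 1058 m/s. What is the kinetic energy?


E = 0.5*m*v^2 = 0.5*0.021*1058^2 = 11753 J

11753 J


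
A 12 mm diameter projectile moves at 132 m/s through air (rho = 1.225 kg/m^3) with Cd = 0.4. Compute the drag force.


A = pi*(d/2)^2 = pi*(12/2000)^2 = 1.13097e-04 m^2
Fd = 0.5*Cd*rho*A*v^2 = 0.5*0.4*1.225*1.13097e-04*132^2 = 0.4828 N

0.4828 N


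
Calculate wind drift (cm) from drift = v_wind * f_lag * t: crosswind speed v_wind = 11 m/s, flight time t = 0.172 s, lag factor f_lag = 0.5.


drift = v_wind * lag * t = 11 * 0.5 * 0.172 = 0.946 m ≈ 94.6 cm

94.6 cm


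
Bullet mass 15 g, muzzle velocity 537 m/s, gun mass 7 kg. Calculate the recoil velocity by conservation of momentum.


v_recoil = m_p * v_p / m_gun = 0.015 * 537 / 7 = 1.151 m/s

1.151 m/s


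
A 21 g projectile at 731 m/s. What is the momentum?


p = m*v = 0.021*731 = 15.35 kg·m/s

15.35 kg·m/s


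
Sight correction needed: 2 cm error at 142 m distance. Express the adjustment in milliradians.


1 mrad subtends 1 cm per 10 m of range, so adj = error_cm / (dist_m / 10) = 2 / (142/10) = 0.1408 mrad

0.1408 mrad


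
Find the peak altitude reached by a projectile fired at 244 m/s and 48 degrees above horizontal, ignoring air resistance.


H = (v0*sin(theta))^2 / (2g) = (244*sin(48°))^2 / (2*9.81) = 1676 m

1676 m


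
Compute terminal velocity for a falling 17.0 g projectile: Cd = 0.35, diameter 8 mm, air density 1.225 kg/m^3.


A = pi*(d/2)^2 = pi*(8/2000)^2 = 5.02655e-05 m^2
vt = sqrt(2mg/(Cd*rho*A)) = sqrt(2*0.017*9.81/(0.35 * 1.225 * 5.02655e-05)) = 124.4 m/s

124.4 m/s


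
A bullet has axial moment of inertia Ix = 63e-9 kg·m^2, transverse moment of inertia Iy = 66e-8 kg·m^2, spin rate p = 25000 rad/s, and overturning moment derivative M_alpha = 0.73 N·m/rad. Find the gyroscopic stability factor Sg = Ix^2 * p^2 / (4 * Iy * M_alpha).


Sg = Ix^2 * p^2 / (4 * Iy * M_alpha) = (63e-9)^2 * 25000^2 / (4 * 66e-8 * 0.73) = 1.287

1.287


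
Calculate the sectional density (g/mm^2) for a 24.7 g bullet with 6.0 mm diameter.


SD = m/d^2 = 24.7/6.0^2 = 0.6861 g/mm^2

0.6861 g/mm^2


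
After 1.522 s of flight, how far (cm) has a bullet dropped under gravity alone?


drop = 0.5*g*t^2 = 0.5*9.81*1.522^2 = 11.3624 m ≈ 1136 cm

1136 cm


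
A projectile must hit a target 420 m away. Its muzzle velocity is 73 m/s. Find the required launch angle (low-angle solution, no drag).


sin(2*theta) = R*g/v0^2 = 420*9.81/73^2 = 0.773166, theta = arcsin(0.773166)/2 = 25.32°

25.32 degrees


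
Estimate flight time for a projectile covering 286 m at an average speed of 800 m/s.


t = d/v = 286/800 = 0.3575 s

0.3575 s


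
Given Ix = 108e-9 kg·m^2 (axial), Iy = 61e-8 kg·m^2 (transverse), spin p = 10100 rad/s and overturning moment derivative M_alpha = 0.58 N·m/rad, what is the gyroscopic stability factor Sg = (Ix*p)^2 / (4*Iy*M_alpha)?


Sg = Ix^2 * p^2 / (4 * Iy * M_alpha) = (108e-9)^2 * 10100^2 / (4 * 61e-8 * 0.58) = 0.8408

0.8408


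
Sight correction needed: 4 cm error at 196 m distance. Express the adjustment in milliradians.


1 mrad subtends 1 cm per 10 m of range, so adj = error_cm / (dist_m / 10) = 4 / (196/10) = 0.2041 mrad

0.2041 mrad


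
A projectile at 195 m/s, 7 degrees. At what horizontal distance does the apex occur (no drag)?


R = v0^2*sin(2*theta)/g = 195^2*sin(2*7°)/9.81 = 937.725 m
apex_dist = R/2 = 937.725/2 = 468.9 m

468.9 m


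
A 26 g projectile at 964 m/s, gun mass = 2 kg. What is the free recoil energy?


v_r = m_p*v_p/m_gun = 0.026*964/2 = 12.532 m/s, E_r = 0.5*m_gun*v_r^2 = 0.5*2*12.532^2 = 157.1 J

157.1 J


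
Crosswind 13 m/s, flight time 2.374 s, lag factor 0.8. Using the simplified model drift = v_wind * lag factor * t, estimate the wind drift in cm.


drift = v_wind * lag * t = 13 * 0.8 * 2.374 = 24.6896 m ≈ 2469 cm

2469 cm


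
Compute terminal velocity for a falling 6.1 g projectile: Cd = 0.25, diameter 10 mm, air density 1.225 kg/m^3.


A = pi*(d/2)^2 = pi*(10/2000)^2 = 7.85398e-05 m^2
vt = sqrt(2mg/(Cd*rho*A)) = sqrt(2*0.0061*9.81/(0.25 * 1.225 * 7.85398e-05)) = 70.54 m/s

70.54 m/s


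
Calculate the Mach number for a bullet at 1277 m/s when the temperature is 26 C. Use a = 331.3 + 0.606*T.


a = 331.3 + 0.606*(26) = 347.056 m/s
M = v/a = 1277/347.056 = 3.68

3.68


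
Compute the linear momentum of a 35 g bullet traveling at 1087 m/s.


p = m*v = 0.035*1087 = 38.05 kg·m/s

38.05 kg·m/s


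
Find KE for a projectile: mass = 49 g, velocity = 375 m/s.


E = 0.5*m*v^2 = 0.5*0.049*375^2 = 3445 J

3445 J


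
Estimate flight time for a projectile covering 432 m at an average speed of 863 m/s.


t = d/v = 432/863 = 0.5006 s

0.5006 s


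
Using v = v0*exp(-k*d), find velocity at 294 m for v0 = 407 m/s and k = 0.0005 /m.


v = v0*exp(-k*d) = 407*exp(-0.0005*294) = 351.4 m/s

351.4 m/s


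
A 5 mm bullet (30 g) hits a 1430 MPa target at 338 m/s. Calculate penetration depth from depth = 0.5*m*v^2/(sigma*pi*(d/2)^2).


A = pi*(d/2)^2 = pi*(5/2)^2 = 19.635 mm^2
E = 0.5*m*v^2 = 0.5*0.03*338^2 = 1713.66 J
depth = E/(sigma*A) = 1713.66 J / (1430 MPa * 19.635 mm^2) = 1713.66/(1430 * 19.635) m = 0.0610322 m ≈ 61.03 mm

61.03 mm


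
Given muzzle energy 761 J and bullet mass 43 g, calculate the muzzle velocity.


v = sqrt(2*E/m) = sqrt(2*761/0.043) = 188.1 m/s

188.1 m/s


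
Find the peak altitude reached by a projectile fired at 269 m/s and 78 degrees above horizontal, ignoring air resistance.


H = (v0*sin(theta))^2 / (2g) = (269*sin(78°))^2 / (2*9.81) = 3529 m

3529 m


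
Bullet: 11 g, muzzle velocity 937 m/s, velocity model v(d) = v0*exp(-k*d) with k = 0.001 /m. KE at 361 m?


v = v0*exp(-k*d) = 937*exp(-0.001*361) = 653.069 m/s
E = 0.5*m*v^2 = 0.5*0.011*653.069^2 = 2346 J

2346 J


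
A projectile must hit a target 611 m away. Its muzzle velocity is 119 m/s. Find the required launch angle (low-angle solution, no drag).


sin(2*theta) = R*g/v0^2 = 611*9.81/119^2 = 0.423269, theta = arcsin(0.423269)/2 = 12.52°

12.52 degrees


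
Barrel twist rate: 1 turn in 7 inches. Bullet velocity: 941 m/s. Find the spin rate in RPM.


twist_m = 7*0.0254 = 0.1778 m
spin = v/twist = 941/0.1778 = 5292.463 rev/s
RPM = spin*60 = 5292.463*60 ≈ 317548 RPM

317548 RPM


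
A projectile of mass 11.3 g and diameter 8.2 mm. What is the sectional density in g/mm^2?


SD = m/d^2 = 11.3/8.2^2 = 0.1681 g/mm^2

0.1681 g/mm^2


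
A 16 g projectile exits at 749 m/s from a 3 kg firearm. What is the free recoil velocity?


v_recoil = m_p * v_p / m_gun = 0.016 * 749 / 3 = 3.995 m/s

3.995 m/s


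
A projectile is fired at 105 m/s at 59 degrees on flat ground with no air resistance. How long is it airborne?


T = 2*v0*sin(theta)/g = 2*105*sin(59°)/9.81 = 18.35 s

18.35 s


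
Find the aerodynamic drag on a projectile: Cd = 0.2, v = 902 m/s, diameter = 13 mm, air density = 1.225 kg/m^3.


A = pi*(d/2)^2 = pi*(13/2000)^2 = 1.32732e-04 m^2
Fd = 0.5*Cd*rho*A*v^2 = 0.5*0.2*1.225*1.32732e-04*902^2 = 13.23 N

13.23 N


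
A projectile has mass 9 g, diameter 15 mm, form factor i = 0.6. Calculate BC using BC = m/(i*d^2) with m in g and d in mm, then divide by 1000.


BC = m/(i*d^2*1000) = 9/(0.6 * 15^2 * 1000) = 6.667e-05

6.667e-05


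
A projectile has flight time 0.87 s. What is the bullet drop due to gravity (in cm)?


drop = 0.5*g*t^2 = 0.5*9.81*0.87^2 = 3.71259 m ≈ 371.3 cm

371.3 cm


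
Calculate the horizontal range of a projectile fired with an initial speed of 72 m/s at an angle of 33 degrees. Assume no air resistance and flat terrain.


R = v0^2 * sin(2*theta) / g = 72^2 * sin(2*33°) / 9.81 = 482.8 m

482.8 m


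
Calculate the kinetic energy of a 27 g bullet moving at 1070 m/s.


E = 0.5*m*v^2 = 0.5*0.027*1070^2 = 15456 J

15456 J


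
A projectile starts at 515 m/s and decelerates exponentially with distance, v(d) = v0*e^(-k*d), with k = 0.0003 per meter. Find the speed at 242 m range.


v = v0*exp(-k*d) = 515*exp(-0.0003*242) = 478.9 m/s

478.9 m/s


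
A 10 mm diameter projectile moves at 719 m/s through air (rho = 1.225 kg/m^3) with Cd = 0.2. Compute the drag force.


A = pi*(d/2)^2 = pi*(10/2000)^2 = 7.85398e-05 m^2
Fd = 0.5*Cd*rho*A*v^2 = 0.5*0.2*1.225*7.85398e-05*719^2 = 4.974 N

4.974 N


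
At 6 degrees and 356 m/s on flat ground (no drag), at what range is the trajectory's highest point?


R = v0^2*sin(2*theta)/g = 356^2*sin(2*6°)/9.81 = 2686.02 m
apex_dist = R/2 = 2686.02/2 = 1343 m

1343 m


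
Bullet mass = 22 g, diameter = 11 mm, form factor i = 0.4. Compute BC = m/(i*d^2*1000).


BC = m/(i*d^2*1000) = 22/(0.4 * 11^2 * 1000) = 0.0004545

0.0004545


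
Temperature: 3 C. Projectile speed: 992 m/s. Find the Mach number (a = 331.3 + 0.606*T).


a = 331.3 + 0.606*(3) = 333.118 m/s
M = v/a = 992/333.118 = 2.978

2.978


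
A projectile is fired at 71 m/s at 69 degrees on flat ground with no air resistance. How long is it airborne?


T = 2*v0*sin(theta)/g = 2*71*sin(69°)/9.81 = 13.51 s

13.51 s


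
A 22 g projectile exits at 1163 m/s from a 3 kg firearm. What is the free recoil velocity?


v_recoil = m_p * v_p / m_gun = 0.022 * 1163 / 3 = 8.529 m/s

8.529 m/s


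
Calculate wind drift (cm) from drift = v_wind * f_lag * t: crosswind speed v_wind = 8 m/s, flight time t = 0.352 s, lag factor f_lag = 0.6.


drift = v_wind * lag * t = 8 * 0.6 * 0.352 = 1.6896 m ≈ 169 cm

169 cm


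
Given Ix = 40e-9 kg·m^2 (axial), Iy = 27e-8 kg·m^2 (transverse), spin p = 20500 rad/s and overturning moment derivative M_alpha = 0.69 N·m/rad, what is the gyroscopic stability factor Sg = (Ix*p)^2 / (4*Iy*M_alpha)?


Sg = Ix^2 * p^2 / (4 * Iy * M_alpha) = (40e-9)^2 * 20500^2 / (4 * 27e-8 * 0.69) = 0.9023

0.9023


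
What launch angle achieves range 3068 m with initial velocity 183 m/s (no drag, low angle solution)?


sin(2*theta) = R*g/v0^2 = 3068*9.81/183^2 = 0.898715, theta = arcsin(0.898715)/2 = 31.99°

31.99 degrees


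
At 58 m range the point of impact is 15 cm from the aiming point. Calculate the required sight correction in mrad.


1 mrad subtends 1 cm per 10 m of range, so adj = error_cm / (dist_m / 10) = 15 / (58/10) = 2.586 mrad

2.586 mrad


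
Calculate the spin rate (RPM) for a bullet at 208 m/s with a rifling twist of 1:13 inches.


twist_m = 13*0.0254 = 0.3302 m
spin = v/twist = 208/0.3302 = 629.9213 rev/s
RPM = spin*60 = 629.9213*60 ≈ 37795 RPM

37795 RPM


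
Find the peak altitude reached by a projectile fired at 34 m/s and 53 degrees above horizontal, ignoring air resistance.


H = (v0*sin(theta))^2 / (2g) = (34*sin(53°))^2 / (2*9.81) = 37.58 m

37.58 m


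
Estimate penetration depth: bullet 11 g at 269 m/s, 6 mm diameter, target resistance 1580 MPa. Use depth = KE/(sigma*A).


A = pi*(d/2)^2 = pi*(6/2)^2 = 28.2743 mm^2
E = 0.5*m*v^2 = 0.5*0.011*269^2 = 397.986 J
depth = E/(sigma*A) = 397.986 J / (1580 MPa * 28.2743 mm^2) = 397.986/(1580 * 28.2743) m = 0.00890877 m ≈ 8.909 mm

8.909 mm


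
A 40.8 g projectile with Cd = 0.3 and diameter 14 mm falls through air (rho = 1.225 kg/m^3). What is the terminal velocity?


A = pi*(d/2)^2 = pi*(14/2000)^2 = 1.53938e-04 m^2
vt = sqrt(2mg/(Cd*rho*A)) = sqrt(2*0.0408*9.81/(0.3 * 1.225 * 1.53938e-04)) = 119 m/s

119 m/s


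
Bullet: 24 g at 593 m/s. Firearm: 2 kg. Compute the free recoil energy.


v_r = m_p*v_p/m_gun = 0.024*593/2 = 7.116 m/s, E_r = 0.5*m_gun*v_r^2 = 0.5*2*7.116^2 = 50.64 J

50.64 J


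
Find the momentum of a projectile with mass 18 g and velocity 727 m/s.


p = m*v = 0.018*727 = 13.09 kg·m/s

13.09 kg·m/s


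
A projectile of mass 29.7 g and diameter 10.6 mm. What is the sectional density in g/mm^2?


SD = m/d^2 = 29.7/10.6^2 = 0.2643 g/mm^2

0.2643 g/mm^2


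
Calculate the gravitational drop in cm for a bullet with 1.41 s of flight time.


drop = 0.5*g*t^2 = 0.5*9.81*1.41^2 = 9.75163 m ≈ 975.2 cm

975.2 cm


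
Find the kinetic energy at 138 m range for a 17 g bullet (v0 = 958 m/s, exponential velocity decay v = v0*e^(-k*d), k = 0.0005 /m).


v = v0*exp(-k*d) = 958*exp(-0.0005*138) = 894.127 m/s
E = 0.5*m*v^2 = 0.5*0.017*894.127^2 = 6795 J

6795 J


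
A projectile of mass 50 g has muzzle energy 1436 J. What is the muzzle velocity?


v = sqrt(2*E/m) = sqrt(2*1436/0.05) = 239.7 m/s

239.7 m/s


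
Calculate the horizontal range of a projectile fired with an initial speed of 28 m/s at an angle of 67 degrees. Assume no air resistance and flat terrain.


R = v0^2 * sin(2*theta) / g = 28^2 * sin(2*67°) / 9.81 = 57.49 m

57.49 m


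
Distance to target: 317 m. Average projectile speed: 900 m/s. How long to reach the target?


t = d/v = 317/900 = 0.3522 s

0.3522 s


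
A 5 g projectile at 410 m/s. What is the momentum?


p = m*v = 0.005*410 = 2.05 kg·m/s

2.05 kg·m/s


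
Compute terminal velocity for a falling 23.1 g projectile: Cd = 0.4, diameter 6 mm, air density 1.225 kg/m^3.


A = pi*(d/2)^2 = pi*(6/2000)^2 = 2.82743e-05 m^2
vt = sqrt(2mg/(Cd*rho*A)) = sqrt(2*0.0231*9.81/(0.4 * 1.225 * 2.82743e-05)) = 180.9 m/s

180.9 m/s


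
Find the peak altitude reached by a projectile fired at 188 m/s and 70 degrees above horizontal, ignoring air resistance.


H = (v0*sin(theta))^2 / (2g) = (188*sin(70°))^2 / (2*9.81) = 1591 m

1591 m


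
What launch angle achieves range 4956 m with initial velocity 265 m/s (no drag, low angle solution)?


sin(2*theta) = R*g/v0^2 = 4956*9.81/265^2 = 0.692323, theta = arcsin(0.692323)/2 = 21.91°

21.91 degrees


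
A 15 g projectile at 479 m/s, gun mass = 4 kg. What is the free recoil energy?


v_r = m_p*v_p/m_gun = 0.015*479/4 = 1.79625 m/s, E_r = 0.5*m_gun*v_r^2 = 0.5*4*1.79625^2 = 6.453 J

6.453 J


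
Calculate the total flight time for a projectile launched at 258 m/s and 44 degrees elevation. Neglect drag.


T = 2*v0*sin(theta)/g = 2*258*sin(44°)/9.81 = 36.54 s

36.54 s


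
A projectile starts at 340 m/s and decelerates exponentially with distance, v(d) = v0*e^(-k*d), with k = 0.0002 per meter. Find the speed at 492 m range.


v = v0*exp(-k*d) = 340*exp(-0.0002*492) = 308.1 m/s

308.1 m/s


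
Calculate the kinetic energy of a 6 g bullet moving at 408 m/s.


E = 0.5*m*v^2 = 0.5*0.006*408^2 = 499.4 J

499.4 J


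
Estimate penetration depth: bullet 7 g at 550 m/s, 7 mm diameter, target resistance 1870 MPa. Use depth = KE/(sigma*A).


A = pi*(d/2)^2 = pi*(7/2)^2 = 38.4845 mm^2
E = 0.5*m*v^2 = 0.5*0.007*550^2 = 1058.75 J
depth = E/(sigma*A) = 1058.75 J / (1870 MPa * 38.4845 mm^2) = 1058.75/(1870 * 38.4845) m = 0.0147118 m ≈ 14.71 mm

14.71 mm


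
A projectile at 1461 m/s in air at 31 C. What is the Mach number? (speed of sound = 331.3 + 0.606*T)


a = 331.3 + 0.606*(31) = 350.086 m/s
M = v/a = 1461/350.086 = 4.173

4.173


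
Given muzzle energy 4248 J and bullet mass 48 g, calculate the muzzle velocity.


v = sqrt(2*E/m) = sqrt(2*4248/0.048) = 420.7 m/s

420.7 m/s


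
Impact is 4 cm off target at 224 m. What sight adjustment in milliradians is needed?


1 mrad subtends 1 cm per 10 m of range, so adj = error_cm / (dist_m / 10) = 4 / (224/10) = 0.1786 mrad

0.1786 mrad


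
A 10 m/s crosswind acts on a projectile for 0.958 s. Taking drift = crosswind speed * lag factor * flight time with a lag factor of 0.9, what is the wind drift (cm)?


drift = v_wind * lag * t = 10 * 0.9 * 0.958 = 8.622 m ≈ 862.2 cm

862.2 cm


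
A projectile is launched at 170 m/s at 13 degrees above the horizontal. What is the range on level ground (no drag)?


R = v0^2 * sin(2*theta) / g = 170^2 * sin(2*13°) / 9.81 = 1291 m

1291 m


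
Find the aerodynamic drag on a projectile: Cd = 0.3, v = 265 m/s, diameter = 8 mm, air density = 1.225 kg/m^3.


A = pi*(d/2)^2 = pi*(8/2000)^2 = 5.02655e-05 m^2
Fd = 0.5*Cd*rho*A*v^2 = 0.5*0.3*1.225*5.02655e-05*265^2 = 0.6486 N

0.6486 N


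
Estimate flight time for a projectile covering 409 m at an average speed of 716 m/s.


t = d/v = 409/716 = 0.5712 s

0.5712 s


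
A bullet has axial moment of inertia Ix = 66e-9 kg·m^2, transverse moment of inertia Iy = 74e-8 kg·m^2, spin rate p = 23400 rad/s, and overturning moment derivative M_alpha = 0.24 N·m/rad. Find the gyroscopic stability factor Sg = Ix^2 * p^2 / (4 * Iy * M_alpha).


Sg = Ix^2 * p^2 / (4 * Iy * M_alpha) = (66e-9)^2 * 23400^2 / (4 * 74e-8 * 0.24) = 3.358

3.358


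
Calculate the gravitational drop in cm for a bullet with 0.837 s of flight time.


drop = 0.5*g*t^2 = 0.5*9.81*0.837^2 = 3.43629 m ≈ 343.6 cm

343.6 cm


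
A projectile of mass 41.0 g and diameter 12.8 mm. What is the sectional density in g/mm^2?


SD = m/d^2 = 41.0/12.8^2 = 0.2502 g/mm^2

0.2502 g/mm^2


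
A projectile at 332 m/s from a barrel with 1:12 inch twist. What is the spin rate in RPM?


twist_m = 12*0.0254 = 0.3048 m
spin = v/twist = 332/0.3048 = 1089.239 rev/s
RPM = spin*60 = 1089.239*60 ≈ 65354 RPM

65354 RPM


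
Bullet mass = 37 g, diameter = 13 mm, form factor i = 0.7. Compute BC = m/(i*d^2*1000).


BC = m/(i*d^2*1000) = 37/(0.7 * 13^2 * 1000) = 0.0003128

0.0003128


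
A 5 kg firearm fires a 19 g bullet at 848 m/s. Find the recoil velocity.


v_recoil = m_p * v_p / m_gun = 0.019 * 848 / 5 = 3.222 m/s

3.222 m/s


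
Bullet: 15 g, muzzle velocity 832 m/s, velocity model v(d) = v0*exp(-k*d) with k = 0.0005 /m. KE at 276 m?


v = v0*exp(-k*d) = 832*exp(-0.0005*276) = 724.754 m/s
E = 0.5*m*v^2 = 0.5*0.015*724.754^2 = 3940 J

3940 J


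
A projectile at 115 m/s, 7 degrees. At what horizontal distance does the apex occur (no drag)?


R = v0^2*sin(2*theta)/g = 115^2*sin(2*7°)/9.81 = 326.138 m
apex_dist = R/2 = 326.138/2 = 163.1 m

163.1 m


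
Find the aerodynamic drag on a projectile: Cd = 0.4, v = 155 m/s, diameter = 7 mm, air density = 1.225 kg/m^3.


A = pi*(d/2)^2 = pi*(7/2000)^2 = 3.84845e-05 m^2
Fd = 0.5*Cd*rho*A*v^2 = 0.5*0.4*1.225*3.84845e-05*155^2 = 0.2265 N

0.2265 N


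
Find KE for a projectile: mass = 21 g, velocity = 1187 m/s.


E = 0.5*m*v^2 = 0.5*0.021*1187^2 = 14794 J

14794 J


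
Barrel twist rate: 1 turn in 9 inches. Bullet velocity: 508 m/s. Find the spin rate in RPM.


twist_m = 9*0.0254 = 0.2286 m
spin = v/twist = 508/0.2286 = 2222.222 rev/s
RPM = spin*60 = 2222.222*60 ≈ 133333 RPM

133333 RPM


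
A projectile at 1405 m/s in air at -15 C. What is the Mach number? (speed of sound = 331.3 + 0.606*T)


a = 331.3 + 0.606*(-15) = 322.21 m/s
M = v/a = 1405/322.21 = 4.361

4.361


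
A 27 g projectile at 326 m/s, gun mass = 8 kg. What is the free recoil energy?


v_r = m_p*v_p/m_gun = 0.027*326/8 = 1.10025 m/s, E_r = 0.5*m_gun*v_r^2 = 0.5*8*1.10025^2 = 4.842 J

4.842 J


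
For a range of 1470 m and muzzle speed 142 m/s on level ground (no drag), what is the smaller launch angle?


sin(2*theta) = R*g/v0^2 = 1470*9.81/142^2 = 0.715171, theta = arcsin(0.715171)/2 = 22.83°

22.83 degrees


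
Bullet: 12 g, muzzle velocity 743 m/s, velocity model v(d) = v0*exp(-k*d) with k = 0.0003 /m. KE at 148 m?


v = v0*exp(-k*d) = 743*exp(-0.0003*148) = 710.732 m/s
E = 0.5*m*v^2 = 0.5*0.012*710.732^2 = 3031 J

3031 J


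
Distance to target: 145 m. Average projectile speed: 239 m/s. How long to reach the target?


t = d/v = 145/239 = 0.6067 s

0.6067 s


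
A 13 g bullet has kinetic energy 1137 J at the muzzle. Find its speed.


v = sqrt(2*E/m) = sqrt(2*1137/0.013) = 418.2 m/s

418.2 m/s


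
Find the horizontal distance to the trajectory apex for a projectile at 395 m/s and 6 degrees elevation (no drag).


R = v0^2*sin(2*theta)/g = 395^2*sin(2*6°)/9.81 = 3306.77 m
apex_dist = R/2 = 3306.77/2 = 1653 m

1653 m


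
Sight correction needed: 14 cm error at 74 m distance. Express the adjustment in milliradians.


1 mrad subtends 1 cm per 10 m of range, so adj = error_cm / (dist_m / 10) = 14 / (74/10) = 1.892 mrad

1.892 mrad


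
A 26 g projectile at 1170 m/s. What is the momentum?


p = m*v = 0.026*1170 = 30.42 kg·m/s

30.42 kg·m/s


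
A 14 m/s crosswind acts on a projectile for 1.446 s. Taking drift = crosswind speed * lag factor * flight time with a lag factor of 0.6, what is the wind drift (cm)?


drift = v_wind * lag * t = 14 * 0.6 * 1.446 = 12.1464 m ≈ 1215 cm

1215 cm


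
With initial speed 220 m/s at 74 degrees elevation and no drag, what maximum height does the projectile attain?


H = (v0*sin(theta))^2 / (2g) = (220*sin(74°))^2 / (2*9.81) = 2279 m

2279 m


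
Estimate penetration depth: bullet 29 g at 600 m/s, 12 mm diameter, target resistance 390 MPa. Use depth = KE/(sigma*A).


A = pi*(d/2)^2 = pi*(12/2)^2 = 113.097 mm^2
E = 0.5*m*v^2 = 0.5*0.029*600^2 = 5220 J
depth = E/(sigma*A) = 5220 J / (390 MPa * 113.097 mm^2) = 5220/(390 * 113.097) m = 0.118346 m ≈ 118.3 mm

118.3 mm


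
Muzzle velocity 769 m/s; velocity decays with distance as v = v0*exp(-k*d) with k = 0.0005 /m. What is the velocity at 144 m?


v = v0*exp(-k*d) = 769*exp(-0.0005*144) = 715.6 m/s

715.6 m/s


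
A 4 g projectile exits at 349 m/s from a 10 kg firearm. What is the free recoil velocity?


v_recoil = m_p * v_p / m_gun = 0.004 * 349 / 10 = 0.1396 m/s

0.1396 m/s


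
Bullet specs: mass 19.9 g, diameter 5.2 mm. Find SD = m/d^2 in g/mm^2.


SD = m/d^2 = 19.9/5.2^2 = 0.7359 g/mm^2

0.7359 g/mm^2


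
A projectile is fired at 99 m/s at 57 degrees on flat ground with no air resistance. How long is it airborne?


T = 2*v0*sin(theta)/g = 2*99*sin(57°)/9.81 = 16.93 s

16.93 s


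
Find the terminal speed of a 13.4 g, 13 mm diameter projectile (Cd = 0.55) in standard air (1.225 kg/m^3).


A = pi*(d/2)^2 = pi*(13/2000)^2 = 1.32732e-04 m^2
vt = sqrt(2mg/(Cd*rho*A)) = sqrt(2*0.0134*9.81/(0.55 * 1.225 * 1.32732e-04)) = 54.22 m/s

54.22 m/s


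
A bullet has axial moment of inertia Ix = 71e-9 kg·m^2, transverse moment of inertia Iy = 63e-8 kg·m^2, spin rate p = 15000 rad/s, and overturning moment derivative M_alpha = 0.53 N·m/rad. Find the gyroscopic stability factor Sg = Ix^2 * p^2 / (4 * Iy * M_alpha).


Sg = Ix^2 * p^2 / (4 * Iy * M_alpha) = (71e-9)^2 * 15000^2 / (4 * 63e-8 * 0.53) = 0.8492

0.8492


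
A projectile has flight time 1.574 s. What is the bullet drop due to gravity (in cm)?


drop = 0.5*g*t^2 = 0.5*9.81*1.574^2 = 12.152 m ≈ 1215 cm

1215 cm


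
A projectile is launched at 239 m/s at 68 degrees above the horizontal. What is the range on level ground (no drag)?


R = v0^2 * sin(2*theta) / g = 239^2 * sin(2*68°) / 9.81 = 4045 m

4045 m


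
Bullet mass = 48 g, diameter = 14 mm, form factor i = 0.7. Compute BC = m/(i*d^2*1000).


BC = m/(i*d^2*1000) = 48/(0.7 * 14^2 * 1000) = 0.0003499

0.0003499


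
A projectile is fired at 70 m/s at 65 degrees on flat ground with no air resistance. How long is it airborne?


T = 2*v0*sin(theta)/g = 2*70*sin(65°)/9.81 = 12.93 s

12.93 s


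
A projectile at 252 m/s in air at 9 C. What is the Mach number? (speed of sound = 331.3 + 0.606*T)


a = 331.3 + 0.606*(9) = 336.754 m/s
M = v/a = 252/336.754 = 0.7483

0.7483


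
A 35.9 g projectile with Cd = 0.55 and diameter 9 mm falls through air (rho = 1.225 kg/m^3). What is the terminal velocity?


A = pi*(d/2)^2 = pi*(9/2000)^2 = 6.36173e-05 m^2
vt = sqrt(2mg/(Cd*rho*A)) = sqrt(2*0.0359*9.81/(0.55 * 1.225 * 6.36173e-05)) = 128.2 m/s

128.2 m/s


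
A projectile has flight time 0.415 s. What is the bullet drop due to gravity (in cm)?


drop = 0.5*g*t^2 = 0.5*9.81*0.415^2 = 0.844764 m ≈ 84.48 cm

84.48 cm


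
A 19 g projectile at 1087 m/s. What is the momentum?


p = m*v = 0.019*1087 = 20.65 kg·m/s

20.65 kg·m/s


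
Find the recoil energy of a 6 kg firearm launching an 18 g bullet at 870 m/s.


v_r = m_p*v_p/m_gun = 0.018*870/6 = 2.61 m/s, E_r = 0.5*m_gun*v_r^2 = 0.5*6*2.61^2 = 20.44 J

20.44 J


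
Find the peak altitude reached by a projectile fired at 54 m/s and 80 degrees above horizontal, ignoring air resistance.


H = (v0*sin(theta))^2 / (2g) = (54*sin(80°))^2 / (2*9.81) = 144.1 m

144.1 m


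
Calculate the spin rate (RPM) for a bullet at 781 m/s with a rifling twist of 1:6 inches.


twist_m = 6*0.0254 = 0.1524 m
spin = v/twist = 781/0.1524 = 5124.672 rev/s
RPM = spin*60 = 5124.672*60 ≈ 307480 RPM

307480 RPM


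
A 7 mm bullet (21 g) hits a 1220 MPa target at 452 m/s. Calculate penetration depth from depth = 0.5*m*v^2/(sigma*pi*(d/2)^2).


A = pi*(d/2)^2 = pi*(7/2)^2 = 38.4845 mm^2
E = 0.5*m*v^2 = 0.5*0.021*452^2 = 2145.19 J
depth = E/(sigma*A) = 2145.19 J / (1220 MPa * 38.4845 mm^2) = 2145.19/(1220 * 38.4845) m = 0.0456899 m ≈ 45.69 mm

45.69 mm


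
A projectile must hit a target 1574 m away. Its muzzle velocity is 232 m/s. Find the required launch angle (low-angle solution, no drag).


sin(2*theta) = R*g/v0^2 = 1574*9.81/232^2 = 0.286878, theta = arcsin(0.286878)/2 = 8.336°

8.336 degrees


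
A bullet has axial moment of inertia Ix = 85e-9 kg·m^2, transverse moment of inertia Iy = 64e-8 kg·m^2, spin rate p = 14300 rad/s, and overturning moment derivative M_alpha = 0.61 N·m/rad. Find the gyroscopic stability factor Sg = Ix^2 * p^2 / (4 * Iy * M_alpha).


Sg = Ix^2 * p^2 / (4 * Iy * M_alpha) = (85e-9)^2 * 14300^2 / (4 * 64e-8 * 0.61) = 0.9461

0.9461


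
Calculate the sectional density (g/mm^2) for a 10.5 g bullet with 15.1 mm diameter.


SD = m/d^2 = 10.5/15.1^2 = 0.04605 g/mm^2

0.04605 g/mm^2


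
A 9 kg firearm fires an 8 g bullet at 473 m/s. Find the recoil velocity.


v_recoil = m_p * v_p / m_gun = 0.008 * 473 / 9 = 0.4204 m/s

0.4204 m/s


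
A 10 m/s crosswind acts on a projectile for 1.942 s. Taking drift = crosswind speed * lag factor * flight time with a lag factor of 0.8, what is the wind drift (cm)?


drift = v_wind * lag * t = 10 * 0.8 * 1.942 = 15.536 m ≈ 1554 cm

1554 cm


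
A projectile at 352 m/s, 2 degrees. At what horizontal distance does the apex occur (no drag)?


R = v0^2*sin(2*theta)/g = 352^2*sin(2*2°)/9.81 = 881.051 m
apex_dist = R/2 = 881.051/2 = 440.5 m

440.5 m


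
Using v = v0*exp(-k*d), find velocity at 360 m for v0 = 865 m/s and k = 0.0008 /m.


v = v0*exp(-k*d) = 865*exp(-0.0008*360) = 648.5 m/s

648.5 m/s


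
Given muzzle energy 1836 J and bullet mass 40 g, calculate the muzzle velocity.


v = sqrt(2*E/m) = sqrt(2*1836/0.04) = 303 m/s

303 m/s


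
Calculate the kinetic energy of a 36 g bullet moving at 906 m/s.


E = 0.5*m*v^2 = 0.5*0.036*906^2 = 14775 J

14775 J


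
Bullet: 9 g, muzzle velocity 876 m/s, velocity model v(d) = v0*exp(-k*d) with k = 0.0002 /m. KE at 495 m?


v = v0*exp(-k*d) = 876*exp(-0.0002*495) = 793.431 m/s
E = 0.5*m*v^2 = 0.5*0.009*793.431^2 = 2833 J

2833 J


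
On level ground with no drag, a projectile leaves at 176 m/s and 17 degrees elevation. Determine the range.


R = v0^2 * sin(2*theta) / g = 176^2 * sin(2*17°) / 9.81 = 1766 m

1766 m


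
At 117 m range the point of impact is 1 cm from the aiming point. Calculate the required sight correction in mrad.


1 mrad subtends 1 cm per 10 m of range, so adj = error_cm / (dist_m / 10) = 1 / (117/10) = 0.08547 mrad

0.08547 mrad


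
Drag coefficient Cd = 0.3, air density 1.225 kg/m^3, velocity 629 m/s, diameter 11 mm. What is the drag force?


A = pi*(d/2)^2 = pi*(11/2000)^2 = 9.50332e-05 m^2
Fd = 0.5*Cd*rho*A*v^2 = 0.5*0.3*1.225*9.50332e-05*629^2 = 6.909 N

6.909 N


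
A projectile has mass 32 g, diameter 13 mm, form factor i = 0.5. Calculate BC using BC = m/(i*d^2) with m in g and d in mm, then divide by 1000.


BC = m/(i*d^2*1000) = 32/(0.5 * 13^2 * 1000) = 0.0003787

0.0003787


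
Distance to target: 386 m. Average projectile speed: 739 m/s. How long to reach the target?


t = d/v = 386/739 = 0.5223 s

0.5223 s


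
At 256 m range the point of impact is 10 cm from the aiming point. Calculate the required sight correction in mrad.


1 mrad subtends 1 cm per 10 m of range, so adj = error_cm / (dist_m / 10) = 10 / (256/10) = 0.3906 mrad

0.3906 mrad


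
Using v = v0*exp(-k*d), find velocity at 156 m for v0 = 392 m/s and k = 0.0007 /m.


v = v0*exp(-k*d) = 392*exp(-0.0007*156) = 351.4 m/s

351.4 m/s


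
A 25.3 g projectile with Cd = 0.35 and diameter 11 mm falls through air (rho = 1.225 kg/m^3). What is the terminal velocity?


A = pi*(d/2)^2 = pi*(11/2000)^2 = 9.50332e-05 m^2
vt = sqrt(2mg/(Cd*rho*A)) = sqrt(2*0.0253*9.81/(0.35 * 1.225 * 9.50332e-05)) = 110.4 m/s

110.4 m/s


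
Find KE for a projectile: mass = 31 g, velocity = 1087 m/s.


E = 0.5*m*v^2 = 0.5*0.031*1087^2 = 18314 J

18314 J


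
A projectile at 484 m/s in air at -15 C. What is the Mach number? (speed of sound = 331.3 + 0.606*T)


a = 331.3 + 0.606*(-15) = 322.21 m/s
M = v/a = 484/322.21 = 1.502

1.502


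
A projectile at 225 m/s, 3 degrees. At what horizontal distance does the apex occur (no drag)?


R = v0^2*sin(2*theta)/g = 225^2*sin(2*3°)/9.81 = 539.424 m
apex_dist = R/2 = 539.424/2 = 269.7 m

269.7 m


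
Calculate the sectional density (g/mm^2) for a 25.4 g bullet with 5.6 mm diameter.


SD = m/d^2 = 25.4/5.6^2 = 0.8099 g/mm^2

0.8099 g/mm^2


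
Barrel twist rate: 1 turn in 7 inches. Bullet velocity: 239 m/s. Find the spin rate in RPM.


twist_m = 7*0.0254 = 0.1778 m
spin = v/twist = 239/0.1778 = 1344.207 rev/s
RPM = spin*60 = 1344.207*60 ≈ 80652 RPM

80652 RPM


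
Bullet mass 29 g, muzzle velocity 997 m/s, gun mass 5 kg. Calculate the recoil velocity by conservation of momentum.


v_recoil = m_p * v_p / m_gun = 0.029 * 997 / 5 = 5.783 m/s

5.783 m/s


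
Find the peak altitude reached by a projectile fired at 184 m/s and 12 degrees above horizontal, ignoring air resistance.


H = (v0*sin(theta))^2 / (2g) = (184*sin(12°))^2 / (2*9.81) = 74.59 m

74.59 m
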